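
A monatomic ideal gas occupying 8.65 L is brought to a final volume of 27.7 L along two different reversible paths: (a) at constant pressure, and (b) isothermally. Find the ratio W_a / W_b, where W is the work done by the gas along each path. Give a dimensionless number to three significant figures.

W_a / W_b ≈ 1.89

Path (a) isobaric: W = P₁(V₂ − V₁) → W_a/(P₁V₁) = 2.202.
Path (b) isothermal: W = P₁V₁ ln(V₂/V₁) → W_b/(P₁V₁) = 1.164.
W_a / W_b = 2.202 / 1.164 = 1.892.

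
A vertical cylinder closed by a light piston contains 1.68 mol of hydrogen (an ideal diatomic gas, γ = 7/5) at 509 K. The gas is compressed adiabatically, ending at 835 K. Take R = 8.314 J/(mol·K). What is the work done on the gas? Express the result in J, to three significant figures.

Adiabatic ⇒ Q = 0, so W_by = −ΔU = nCᵥ(T₁ − T₂).
Cᵥ = 5R/2 = 20.79 J/(mol·K).
W = (1.68)(20.79)(509 − 835) = -11384 J.
Work on gas = −W_by = 11384 J.

W ≈ 11400 J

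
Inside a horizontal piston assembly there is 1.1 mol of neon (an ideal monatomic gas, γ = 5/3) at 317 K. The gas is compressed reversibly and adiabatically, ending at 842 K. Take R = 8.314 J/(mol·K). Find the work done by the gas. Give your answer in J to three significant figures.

W ≈ -7200 J

Adiabatic ⇒ Q = 0, so W_by = −ΔU = nCᵥ(T₁ − T₂).
Cᵥ = 3R/2 = 12.47 J/(mol·K).
W = (1.1)(12.47)(317 − 842) = -7202 J.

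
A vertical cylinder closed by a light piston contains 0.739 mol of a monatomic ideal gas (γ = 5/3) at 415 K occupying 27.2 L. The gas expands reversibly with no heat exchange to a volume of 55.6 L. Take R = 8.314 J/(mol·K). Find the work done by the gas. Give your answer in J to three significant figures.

Adiabatic: TV^(γ−1) = const with γ = 5/3.
T₂ = T₁ (V₁/V₂)^(γ−1) = 415 × (27.2/55.6)^0.667 = 415 × 0.6209 = 257.7 K.
W_by = nCᵥ(T₁ − T₂) = (0.739)(12.47)(415 − 257.7) = 1450 J.

W ≈ 1450 J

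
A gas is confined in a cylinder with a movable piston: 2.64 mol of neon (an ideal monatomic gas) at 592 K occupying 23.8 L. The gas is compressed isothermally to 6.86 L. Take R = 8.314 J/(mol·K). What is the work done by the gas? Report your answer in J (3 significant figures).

Isothermal: W = nRT ln(V₂/V₁).
W = (2.64)(8.314)(592) × ln(6.86/23.8)
  = 12994 × -1.244
W_by_gas = -16164 J.

W ≈ -16200 J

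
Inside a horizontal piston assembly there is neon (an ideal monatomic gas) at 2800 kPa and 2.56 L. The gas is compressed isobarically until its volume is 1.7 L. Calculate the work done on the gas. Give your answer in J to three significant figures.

W ≈ 2410 J

Isobaric: W = P ΔV.
W = (2800 kPa)(1.7 − 2.56 L) = (2800)(-0.86) = -2408 J.
Work on gas = −W_by = 2408 J.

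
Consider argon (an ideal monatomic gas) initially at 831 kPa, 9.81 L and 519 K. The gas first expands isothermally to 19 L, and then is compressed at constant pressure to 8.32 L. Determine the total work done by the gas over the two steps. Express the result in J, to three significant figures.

Step 1 (isothermal): W = P₁V₁ ln(V₂/V₁) = (8152) ln(19/9.81) = 5389 J.
After step 1: P = 429.1 kPa, V = 19 L, T = 519 K.
Step 2 (isobaric): W = PΔV = (429.1 kPa)(8.32 − 19 L) = -4582 J.
W_total = 5389 − 4582 = 806.5 J.

W_total ≈ 807 J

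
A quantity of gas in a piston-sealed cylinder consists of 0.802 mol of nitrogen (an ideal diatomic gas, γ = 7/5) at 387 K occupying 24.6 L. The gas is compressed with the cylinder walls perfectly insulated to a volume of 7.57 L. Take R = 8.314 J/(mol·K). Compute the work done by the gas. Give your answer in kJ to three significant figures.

Adiabatic: TV^(γ−1) = const with γ = 7/5.
T₂ = T₁ (V₁/V₂)^(γ−1) = 387 × (24.6/7.57)^0.4 = 387 × 1.602 = 620.1 K.
W_by = nCᵥ(T₁ − T₂) = (0.802)(20.79)(387 − 620.1) = -3885 J.

W ≈ -3.89 kJ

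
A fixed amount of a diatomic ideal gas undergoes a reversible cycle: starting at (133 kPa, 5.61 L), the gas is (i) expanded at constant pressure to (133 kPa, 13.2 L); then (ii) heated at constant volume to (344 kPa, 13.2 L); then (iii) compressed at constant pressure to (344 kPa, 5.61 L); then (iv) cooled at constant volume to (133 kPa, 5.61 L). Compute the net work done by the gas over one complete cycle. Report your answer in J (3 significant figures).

Constant-volume legs do no work.
W(i) = (133)(13.2 − 5.61) = 1009 J; W(iii) = (344)(5.61 − 13.2) = -2611 J.
W_net = 1009 − 2611 = -1601 J (the counter-clockwise enclosed area).

W_net ≈ -1600 J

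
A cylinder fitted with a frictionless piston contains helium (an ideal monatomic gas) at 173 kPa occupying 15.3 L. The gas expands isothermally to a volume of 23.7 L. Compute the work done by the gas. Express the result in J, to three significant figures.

W ≈ 1160 J

Isothermal: W = nRT ln(V₂/V₁) = P₁V₁ ln(V₂/V₁).
P₁V₁ = (173 kPa)(15.3 L) = 2647 J.
W = 2647 × ln(23.7/15.3) = 2647 × 0.4376
W_by_gas = 1158 J.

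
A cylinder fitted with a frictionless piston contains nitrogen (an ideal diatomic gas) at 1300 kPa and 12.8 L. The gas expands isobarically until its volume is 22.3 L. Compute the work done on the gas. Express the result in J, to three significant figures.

W ≈ -12400 J

Isobaric: W = P ΔV.
W = (1300 kPa)(22.3 − 12.8 L) = (1300)(9.5) = 12350 J.
Work on gas = −W_by = -12350 J.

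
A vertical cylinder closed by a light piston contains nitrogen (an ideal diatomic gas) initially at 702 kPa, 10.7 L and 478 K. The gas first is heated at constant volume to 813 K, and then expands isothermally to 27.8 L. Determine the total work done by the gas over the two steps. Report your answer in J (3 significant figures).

Step 1 (isochoric): W = 0 (constant volume).
After step 1: P = 1194 kPa (V unchanged).
Step 2 (isothermal): W = P₁V₁ ln(V₂/V₁) = (12776) ln(27.8/10.7) = 12198 J.
W_total = 0 + 12198 = 12198 J.

W_total ≈ 12200 J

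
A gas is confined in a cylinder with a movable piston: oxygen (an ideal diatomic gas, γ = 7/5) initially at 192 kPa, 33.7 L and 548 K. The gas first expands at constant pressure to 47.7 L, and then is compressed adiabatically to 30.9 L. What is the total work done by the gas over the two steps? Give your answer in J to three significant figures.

Step 1 (isobaric): W = PΔV = (192 kPa)(47.7 − 33.7 L) = 2688 J.
After step 1: P = 192 kPa, V = 47.7 L, T = 775.7 K.
Step 2 (adiabatic): W = (P₁V₁ − P₂V₂)/(γ−1) = (9158 − 10895)/0.4 = -4343 J.
W_total = 2688 − 4343 = -1655 J.

W_total ≈ -1650 J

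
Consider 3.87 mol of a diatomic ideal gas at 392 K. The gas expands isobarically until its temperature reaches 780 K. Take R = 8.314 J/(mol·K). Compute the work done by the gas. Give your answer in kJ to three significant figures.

Isobaric: W = P ΔV = nR ΔT.
W = (3.87)(8.314)(780 − 392) = 12484 J.

W ≈ 12.5 kJ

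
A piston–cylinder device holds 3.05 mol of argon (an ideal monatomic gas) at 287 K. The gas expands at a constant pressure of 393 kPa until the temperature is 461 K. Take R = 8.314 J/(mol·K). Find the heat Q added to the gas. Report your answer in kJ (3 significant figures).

Isobaric: W = nRΔT = (3.05)(8.314)(174) = 4412 J.
ΔU = nCᵥΔT with Cᵥ = 3R/2: ΔU = (3.05)(12.47)(174) = 6618 J.
Q = ΔU + W = 6618 + 4412 = 11031 J.

Q ≈ 11.0 kJ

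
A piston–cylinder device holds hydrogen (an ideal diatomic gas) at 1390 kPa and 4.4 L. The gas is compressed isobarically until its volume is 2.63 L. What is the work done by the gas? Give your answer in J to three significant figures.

W ≈ -2460 J

Isobaric: W = P ΔV.
W = (1390 kPa)(2.63 − 4.4 L) = (1390)(-1.77) = -2460 J.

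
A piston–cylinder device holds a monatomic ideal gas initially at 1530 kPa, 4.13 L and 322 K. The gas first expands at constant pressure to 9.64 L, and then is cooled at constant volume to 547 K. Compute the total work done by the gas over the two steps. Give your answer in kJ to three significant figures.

Step 1 (isobaric): W = PΔV = (1530 kPa)(9.64 − 4.13 L) = 8430 J.
Step 2 (isochoric): W = 0 (constant volume).
W_total = 8430 + 0 = 8430 J.

W_total ≈ 8.43 kJ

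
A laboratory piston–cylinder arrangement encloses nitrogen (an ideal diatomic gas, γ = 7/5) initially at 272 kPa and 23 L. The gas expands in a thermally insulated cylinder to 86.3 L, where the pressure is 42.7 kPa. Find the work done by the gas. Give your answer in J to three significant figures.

Adiabatic: W = (P₁V₁ − P₂V₂)/(γ − 1) with γ = 7/5.
P₁V₁ = 6256 J, P₂V₂ = 3685 J.
W = (6256 − 3685) / 0.4 = 6427 J.

W ≈ 6430 J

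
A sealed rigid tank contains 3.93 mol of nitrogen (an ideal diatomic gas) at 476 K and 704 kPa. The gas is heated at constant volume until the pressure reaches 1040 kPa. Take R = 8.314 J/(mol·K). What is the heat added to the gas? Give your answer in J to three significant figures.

Constant volume ⇒ W = 0, so Q = ΔU = nCᵥΔT with Cᵥ = 5R/2 = 20.79 J/(mol·K).
At constant V, T₂/T₁ = P₂/P₁ ⇒ ΔT = T₁(P₂/P₁ − 1) = 476·(1040/704 − 1) = 227.2 K.
ΔU = (3.93)(20.79)(227.2) = 18557 J.

Q ≈ 18600 J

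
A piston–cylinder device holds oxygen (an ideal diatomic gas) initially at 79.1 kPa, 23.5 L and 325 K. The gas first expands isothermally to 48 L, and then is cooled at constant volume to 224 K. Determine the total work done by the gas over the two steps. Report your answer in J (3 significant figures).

W_total ≈ 1330 J

Step 1 (isothermal): W = P₁V₁ ln(V₂/V₁) = (1859) ln(48/23.5) = 1328 J.
Step 2 (isochoric): W = 0 (constant volume).
W_total = 1328 + 0 = 1328 J.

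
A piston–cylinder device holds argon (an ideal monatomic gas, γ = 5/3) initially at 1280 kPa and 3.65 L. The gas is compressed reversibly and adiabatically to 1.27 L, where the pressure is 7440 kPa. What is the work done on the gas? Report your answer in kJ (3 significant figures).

W ≈ 7.17 kJ

Adiabatic: W = (P₁V₁ − P₂V₂)/(γ − 1) with γ = 5/3.
P₁V₁ = 4672 J, P₂V₂ = 9449 J.
W = (4672 − 9449) / 0.6667 = -7165 J.
Work on gas = −W_by = 7165 J.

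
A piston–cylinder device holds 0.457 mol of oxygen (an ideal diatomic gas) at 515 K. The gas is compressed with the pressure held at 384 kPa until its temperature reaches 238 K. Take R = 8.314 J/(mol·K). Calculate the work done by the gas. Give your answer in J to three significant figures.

W ≈ -1050 J

Isobaric: W = P ΔV = nR ΔT.
W = (0.457)(8.314)(238 − 515) = -1052 J.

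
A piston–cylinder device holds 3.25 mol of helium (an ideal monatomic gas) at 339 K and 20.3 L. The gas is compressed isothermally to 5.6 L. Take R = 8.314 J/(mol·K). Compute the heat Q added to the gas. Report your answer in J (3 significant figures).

Isothermal ⇒ ΔU = 0, so Q = W = nRT ln(V₂/V₁).
Q = (3.25)(8.314)(339) ln(5.6/20.3) = 9160 × -1.288 = -11797 J.

Q ≈ -11800 J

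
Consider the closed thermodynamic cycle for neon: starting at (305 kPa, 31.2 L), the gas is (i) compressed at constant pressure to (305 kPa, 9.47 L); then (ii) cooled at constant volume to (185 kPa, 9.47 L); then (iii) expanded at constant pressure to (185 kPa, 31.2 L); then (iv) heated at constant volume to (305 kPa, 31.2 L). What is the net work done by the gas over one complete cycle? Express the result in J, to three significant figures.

W_net ≈ -2610 J

Constant-volume legs do no work.
W(i) = (305)(9.47 − 31.2) = -6628 J; W(iii) = (185)(31.2 − 9.47) = 4020 J.
W_net = -6628 + 4020 = -2608 J (the counter-clockwise enclosed area).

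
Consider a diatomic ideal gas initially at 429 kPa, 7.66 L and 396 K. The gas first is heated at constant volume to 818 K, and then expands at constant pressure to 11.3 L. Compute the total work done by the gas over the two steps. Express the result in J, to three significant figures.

W_total ≈ 3230 J

Step 1 (isochoric): W = 0 (constant volume).
After step 1: P = 886.2 kPa (V unchanged).
Step 2 (isobaric): W = PΔV = (886.2 kPa)(11.3 − 7.66 L) = 3226 J.
W_total = 0 + 3226 = 3226 J.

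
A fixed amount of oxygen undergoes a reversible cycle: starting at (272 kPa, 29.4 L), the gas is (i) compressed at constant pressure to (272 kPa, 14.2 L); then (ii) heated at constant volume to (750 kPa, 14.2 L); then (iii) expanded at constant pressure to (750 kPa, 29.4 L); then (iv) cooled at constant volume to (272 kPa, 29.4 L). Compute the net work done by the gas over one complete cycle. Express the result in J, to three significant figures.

W_net ≈ 7270 J

Constant-volume legs do no work.
W(i) = (272)(14.2 − 29.4) = -4134 J; W(iii) = (750)(29.4 − 14.2) = 11400 J.
W_net = -4134 + 11400 = 7266 J (the clockwise enclosed area).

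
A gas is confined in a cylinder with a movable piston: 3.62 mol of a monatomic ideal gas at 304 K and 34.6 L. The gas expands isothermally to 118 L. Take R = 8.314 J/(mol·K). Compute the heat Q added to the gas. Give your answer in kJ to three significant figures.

Q ≈ 11.2 kJ

Isothermal ⇒ ΔU = 0, so Q = W = nRT ln(V₂/V₁).
Q = (3.62)(8.314)(304) ln(118/34.6) = 9149 × 1.227 = 11225 J.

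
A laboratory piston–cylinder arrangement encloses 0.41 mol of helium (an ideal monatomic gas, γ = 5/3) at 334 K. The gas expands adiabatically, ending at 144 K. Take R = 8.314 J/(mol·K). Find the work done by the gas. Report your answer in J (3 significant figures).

W ≈ 971 J

Adiabatic ⇒ Q = 0, so W_by = −ΔU = nCᵥ(T₁ − T₂).
Cᵥ = 3R/2 = 12.47 J/(mol·K).
W = (0.41)(12.47)(334 − 144) = 971.5 J.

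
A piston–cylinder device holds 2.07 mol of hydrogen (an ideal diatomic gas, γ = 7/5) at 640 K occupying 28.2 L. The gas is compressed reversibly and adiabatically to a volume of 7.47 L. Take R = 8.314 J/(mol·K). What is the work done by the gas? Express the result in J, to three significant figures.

W ≈ -19300 J

Adiabatic: TV^(γ−1) = const with γ = 7/5.
T₂ = T₁ (V₁/V₂)^(γ−1) = 640 × (28.2/7.47)^0.4 = 640 × 1.701 = 1089 K.
W_by = nCᵥ(T₁ − T₂) = (2.07)(20.79)(640 − 1089) = -19310 J.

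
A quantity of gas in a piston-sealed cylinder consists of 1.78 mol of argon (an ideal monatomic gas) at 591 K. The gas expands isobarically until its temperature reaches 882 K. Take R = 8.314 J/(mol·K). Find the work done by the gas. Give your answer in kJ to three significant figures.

Isobaric: W = P ΔV = nR ΔT.
W = (1.78)(8.314)(882 − 591) = 4306 J.

W ≈ 4.31 kJ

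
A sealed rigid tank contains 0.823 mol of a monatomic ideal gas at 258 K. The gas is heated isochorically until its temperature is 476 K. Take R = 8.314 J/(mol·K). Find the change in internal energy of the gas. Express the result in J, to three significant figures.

ΔU ≈ 2240 J

Constant volume ⇒ W = 0, so Q = ΔU = nCᵥΔT with Cᵥ = 3R/2 = 12.47 J/(mol·K).
ΔU = (0.823)(12.47)(476 − 258) = 2237 J.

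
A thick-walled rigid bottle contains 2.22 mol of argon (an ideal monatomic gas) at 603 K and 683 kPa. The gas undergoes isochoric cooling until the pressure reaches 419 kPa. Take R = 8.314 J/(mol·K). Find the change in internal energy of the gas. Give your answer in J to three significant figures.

ΔU ≈ -6450 J

Constant volume ⇒ W = 0, so Q = ΔU = nCᵥΔT with Cᵥ = 3R/2 = 12.47 J/(mol·K).
At constant V, T₂/T₁ = P₂/P₁ ⇒ ΔT = T₁(P₂/P₁ − 1) = 603·(419/683 − 1) = -233.1 K.
ΔU = (2.22)(12.47)(-233.1) = -6453 J.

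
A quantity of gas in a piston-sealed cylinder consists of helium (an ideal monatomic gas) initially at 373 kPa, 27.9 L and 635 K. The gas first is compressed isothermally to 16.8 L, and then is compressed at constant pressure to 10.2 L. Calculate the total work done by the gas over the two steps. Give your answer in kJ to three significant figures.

W_total ≈ -9.37 kJ

Step 1 (isothermal): W = P₁V₁ ln(V₂/V₁) = (10407) ln(16.8/27.9) = -5279 J.
After step 1: P = 619.4 kPa, V = 16.8 L, T = 635 K.
Step 2 (isobaric): W = PΔV = (619.4 kPa)(10.2 − 16.8 L) = -4088 J.
W_total = -5279 − 4088 = -9367 J.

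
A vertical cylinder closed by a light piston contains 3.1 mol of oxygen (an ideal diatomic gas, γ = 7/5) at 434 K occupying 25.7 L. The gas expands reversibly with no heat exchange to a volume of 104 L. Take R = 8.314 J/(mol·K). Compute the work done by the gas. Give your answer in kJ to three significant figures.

Adiabatic: TV^(γ−1) = const with γ = 7/5.
T₂ = T₁ (V₁/V₂)^(γ−1) = 434 × (25.7/104)^0.4 = 434 × 0.5717 = 248.1 K.
W_by = nCᵥ(T₁ − T₂) = (3.1)(20.79)(434 − 248.1) = 11977 J.

W ≈ 12.0 kJ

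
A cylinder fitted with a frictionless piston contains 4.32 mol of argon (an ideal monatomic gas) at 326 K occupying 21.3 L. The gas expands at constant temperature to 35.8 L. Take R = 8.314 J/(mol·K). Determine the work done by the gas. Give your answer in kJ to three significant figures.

W ≈ 6.08 kJ

Isothermal: W = nRT ln(V₂/V₁).
W = (4.32)(8.314)(326) × ln(35.8/21.3)
  = 11709 × 0.5192
W_by_gas = 6080 J.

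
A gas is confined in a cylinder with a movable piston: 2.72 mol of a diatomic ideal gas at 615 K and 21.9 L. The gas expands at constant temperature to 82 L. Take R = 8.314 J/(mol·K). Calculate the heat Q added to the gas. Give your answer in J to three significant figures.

Isothermal ⇒ ΔU = 0, so Q = W = nRT ln(V₂/V₁).
Q = (2.72)(8.314)(615) ln(82/21.9) = 13908 × 1.32 = 18361 J.

Q ≈ 18400 J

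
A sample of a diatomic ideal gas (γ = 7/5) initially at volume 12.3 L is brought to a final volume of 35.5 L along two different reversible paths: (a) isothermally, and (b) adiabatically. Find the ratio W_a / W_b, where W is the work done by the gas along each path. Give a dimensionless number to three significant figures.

W_a / W_b ≈ 1.23

Path (a) isothermal: W = P₁V₁ ln(V₂/V₁) → W_a/(P₁V₁) = 1.06.
Path (b) adiabatic: W = P₁V₁(1 − (V₁/V₂)^(γ−1))/(γ−1) → W_b/(P₁V₁) = 0.8639.
W_a / W_b = 1.06 / 0.8639 = 1.227.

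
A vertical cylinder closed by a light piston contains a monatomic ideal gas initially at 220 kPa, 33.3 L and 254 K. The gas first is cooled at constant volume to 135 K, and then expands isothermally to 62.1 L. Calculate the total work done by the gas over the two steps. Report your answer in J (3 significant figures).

Step 1 (isochoric): W = 0 (constant volume).
After step 1: P = 116.9 kPa (V unchanged).
Step 2 (isothermal): W = P₁V₁ ln(V₂/V₁) = (3894) ln(62.1/33.3) = 2427 J.
W_total = 0 + 2427 = 2427 J.

W_total ≈ 2430 J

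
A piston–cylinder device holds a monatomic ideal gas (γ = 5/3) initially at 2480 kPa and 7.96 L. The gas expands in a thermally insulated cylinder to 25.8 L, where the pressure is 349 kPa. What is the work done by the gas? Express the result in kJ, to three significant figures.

Adiabatic: W = (P₁V₁ − P₂V₂)/(γ − 1) with γ = 5/3.
P₁V₁ = 19741 J, P₂V₂ = 9004 J.
W = (19741 − 9004) / 0.6667 = 16105 J.

W ≈ 16.1 kJ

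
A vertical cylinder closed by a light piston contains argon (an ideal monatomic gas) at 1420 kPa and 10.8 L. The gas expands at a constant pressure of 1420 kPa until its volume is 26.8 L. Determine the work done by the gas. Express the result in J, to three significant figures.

W ≈ 22700 J

Isobaric: W = P ΔV.
W = (1420 kPa)(26.8 − 10.8 L) = (1420)(16) = 22720 J.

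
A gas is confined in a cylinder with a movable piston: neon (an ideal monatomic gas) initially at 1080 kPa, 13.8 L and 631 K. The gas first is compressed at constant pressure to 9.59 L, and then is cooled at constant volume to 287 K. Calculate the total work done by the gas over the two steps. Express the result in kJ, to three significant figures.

W_total ≈ -4.55 kJ

Step 1 (isobaric): W = PΔV = (1080 kPa)(9.59 − 13.8 L) = -4547 J.
Step 2 (isochoric): W = 0 (constant volume).
W_total = -4547 + 0 = -4547 J.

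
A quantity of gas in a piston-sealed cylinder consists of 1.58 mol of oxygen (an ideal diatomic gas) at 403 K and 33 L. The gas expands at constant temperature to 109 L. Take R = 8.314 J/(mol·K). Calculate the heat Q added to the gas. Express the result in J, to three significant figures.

Q ≈ 6330 J

Isothermal ⇒ ΔU = 0, so Q = W = nRT ln(V₂/V₁).
Q = (1.58)(8.314)(403) ln(109/33) = 5294 × 1.195 = 6325 J.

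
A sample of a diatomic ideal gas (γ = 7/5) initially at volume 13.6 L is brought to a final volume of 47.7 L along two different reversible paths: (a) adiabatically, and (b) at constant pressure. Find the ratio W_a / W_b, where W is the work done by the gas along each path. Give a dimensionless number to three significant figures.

Path (a) adiabatic: W = P₁V₁(1 − (V₁/V₂)^(γ−1))/(γ−1) → W_a/(P₁V₁) = 0.9866.
Path (b) isobaric: W = P₁(V₂ − V₁) → W_b/(P₁V₁) = 2.507.
W_a / W_b = 0.9866 / 2.507 = 0.3935.

W_a / W_b ≈ 0.393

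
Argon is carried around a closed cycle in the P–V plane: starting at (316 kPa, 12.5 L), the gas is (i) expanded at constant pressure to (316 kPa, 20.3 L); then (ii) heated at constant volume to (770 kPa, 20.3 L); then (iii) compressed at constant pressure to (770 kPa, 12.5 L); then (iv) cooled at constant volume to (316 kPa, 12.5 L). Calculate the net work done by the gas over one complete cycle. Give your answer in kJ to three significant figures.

Constant-volume legs do no work.
W(i) = (316)(20.3 − 12.5) = 2465 J; W(iii) = (770)(12.5 − 20.3) = -6006 J.
W_net = 2465 − 6006 = -3541 J (the counter-clockwise enclosed area).

W_net ≈ -3.54 kJ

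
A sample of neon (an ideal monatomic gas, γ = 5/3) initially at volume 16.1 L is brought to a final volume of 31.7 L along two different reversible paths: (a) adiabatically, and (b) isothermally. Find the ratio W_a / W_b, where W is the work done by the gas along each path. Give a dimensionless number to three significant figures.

Path (a) adiabatic: W = P₁V₁(1 − (V₁/V₂)^(γ−1))/(γ−1) → W_a/(P₁V₁) = 0.5451.
Path (b) isothermal: W = P₁V₁ ln(V₂/V₁) → W_b/(P₁V₁) = 0.6775.
W_a / W_b = 0.5451 / 0.6775 = 0.8047.

W_a / W_b ≈ 0.805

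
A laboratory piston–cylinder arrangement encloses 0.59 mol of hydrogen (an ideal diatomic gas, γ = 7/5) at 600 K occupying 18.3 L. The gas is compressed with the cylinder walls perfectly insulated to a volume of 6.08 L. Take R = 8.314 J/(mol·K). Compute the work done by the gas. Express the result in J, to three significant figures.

Adiabatic: TV^(γ−1) = const with γ = 7/5.
T₂ = T₁ (V₁/V₂)^(γ−1) = 600 × (18.3/6.08)^0.4 = 600 × 1.554 = 932.3 K.
W_by = nCᵥ(T₁ − T₂) = (0.59)(20.79)(600 − 932.3) = -4075 J.

W ≈ -4080 J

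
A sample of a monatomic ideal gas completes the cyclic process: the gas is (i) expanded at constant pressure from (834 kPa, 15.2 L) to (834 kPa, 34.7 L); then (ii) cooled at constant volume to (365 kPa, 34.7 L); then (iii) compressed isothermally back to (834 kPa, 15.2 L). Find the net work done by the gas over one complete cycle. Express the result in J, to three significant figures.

W_net ≈ 5810 J

Leg (i): W = PΔV = (834)(34.7 − 15.2) = 16263 J.
Leg (ii): W = 0.
Leg (iii): W = PᵢVᵢ ln(V_f/Vᵢ) = (12666) ln(15.2/34.7) = -10455 J.
W_net = 16263 − 10455 = 5808 J.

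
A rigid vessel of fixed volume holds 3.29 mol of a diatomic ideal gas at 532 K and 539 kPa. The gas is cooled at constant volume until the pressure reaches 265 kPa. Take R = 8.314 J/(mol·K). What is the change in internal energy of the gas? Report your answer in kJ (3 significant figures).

ΔU ≈ -18.5 kJ

Constant volume ⇒ W = 0, so Q = ΔU = nCᵥΔT with Cᵥ = 5R/2 = 20.79 J/(mol·K).
At constant V, T₂/T₁ = P₂/P₁ ⇒ ΔT = T₁(P₂/P₁ − 1) = 532·(265/539 − 1) = -270.4 K.
ΔU = (3.29)(20.79)(-270.4) = -18494 J.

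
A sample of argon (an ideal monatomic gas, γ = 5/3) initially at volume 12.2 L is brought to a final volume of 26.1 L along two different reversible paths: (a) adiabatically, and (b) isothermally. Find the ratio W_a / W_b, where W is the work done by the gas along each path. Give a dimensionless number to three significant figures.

W_a / W_b ≈ 0.784

Path (a) adiabatic: W = P₁V₁(1 − (V₁/V₂)^(γ−1))/(γ−1) → W_a/(P₁V₁) = 0.5965.
Path (b) isothermal: W = P₁V₁ ln(V₂/V₁) → W_b/(P₁V₁) = 0.7605.
W_a / W_b = 0.5965 / 0.7605 = 0.7844.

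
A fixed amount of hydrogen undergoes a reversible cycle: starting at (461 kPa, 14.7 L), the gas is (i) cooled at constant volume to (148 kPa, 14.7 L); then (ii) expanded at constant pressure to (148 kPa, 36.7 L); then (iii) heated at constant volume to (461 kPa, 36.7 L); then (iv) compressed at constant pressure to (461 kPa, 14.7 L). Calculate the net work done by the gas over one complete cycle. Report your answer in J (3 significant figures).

Constant-volume legs do no work.
W(ii) = (148)(36.7 − 14.7) = 3256 J; W(iv) = (461)(14.7 − 36.7) = -10142 J.
W_net = 3256 − 10142 = -6886 J (the counter-clockwise enclosed area).

W_net ≈ -6890 J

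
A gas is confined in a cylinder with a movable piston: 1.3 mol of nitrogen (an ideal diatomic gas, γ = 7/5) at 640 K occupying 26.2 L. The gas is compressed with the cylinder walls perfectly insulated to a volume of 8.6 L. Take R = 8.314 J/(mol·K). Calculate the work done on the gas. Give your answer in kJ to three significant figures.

W ≈ 9.71 kJ

Adiabatic: TV^(γ−1) = const with γ = 7/5.
T₂ = T₁ (V₁/V₂)^(γ−1) = 640 × (26.2/8.6)^0.4 = 640 × 1.561 = 999.3 K.
W_by = nCᵥ(T₁ − T₂) = (1.3)(20.79)(640 − 999.3) = -9709 J.
Work on gas = −W_by = 9709 J.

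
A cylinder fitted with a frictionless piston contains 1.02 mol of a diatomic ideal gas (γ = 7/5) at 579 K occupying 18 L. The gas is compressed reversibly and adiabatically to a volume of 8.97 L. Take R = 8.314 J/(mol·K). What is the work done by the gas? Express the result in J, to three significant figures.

W ≈ -3940 J

Adiabatic: TV^(γ−1) = const with γ = 7/5.
T₂ = T₁ (V₁/V₂)^(γ−1) = 579 × (18/8.97)^0.4 = 579 × 1.321 = 765 K.
W_by = nCᵥ(T₁ − T₂) = (1.02)(20.79)(579 − 765) = -3944 J.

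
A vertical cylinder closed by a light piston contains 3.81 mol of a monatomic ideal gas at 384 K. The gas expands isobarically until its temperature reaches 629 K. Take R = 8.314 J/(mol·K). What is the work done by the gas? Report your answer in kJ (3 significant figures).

Isobaric: W = P ΔV = nR ΔT.
W = (3.81)(8.314)(629 − 384) = 7761 J.

W ≈ 7.76 kJ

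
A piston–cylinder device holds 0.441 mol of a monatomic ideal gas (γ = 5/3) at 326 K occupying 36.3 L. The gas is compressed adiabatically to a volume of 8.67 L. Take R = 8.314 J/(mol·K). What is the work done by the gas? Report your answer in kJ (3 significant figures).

Adiabatic: TV^(γ−1) = const with γ = 5/3.
T₂ = T₁ (V₁/V₂)^(γ−1) = 326 × (36.3/8.67)^0.667 = 326 × 2.598 = 846.9 K.
W_by = nCᵥ(T₁ − T₂) = (0.441)(12.47)(326 − 846.9) = -2865 J.

W ≈ -2.86 kJ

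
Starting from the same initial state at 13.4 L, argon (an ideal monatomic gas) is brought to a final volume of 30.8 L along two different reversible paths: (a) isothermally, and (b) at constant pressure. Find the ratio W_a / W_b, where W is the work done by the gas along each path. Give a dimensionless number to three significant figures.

W_a / W_b ≈ 0.641

Path (a) isothermal: W = P₁V₁ ln(V₂/V₁) → W_a/(P₁V₁) = 0.8323.
Path (b) isobaric: W = P₁(V₂ − V₁) → W_b/(P₁V₁) = 1.299.
W_a / W_b = 0.8323 / 1.299 = 0.6409.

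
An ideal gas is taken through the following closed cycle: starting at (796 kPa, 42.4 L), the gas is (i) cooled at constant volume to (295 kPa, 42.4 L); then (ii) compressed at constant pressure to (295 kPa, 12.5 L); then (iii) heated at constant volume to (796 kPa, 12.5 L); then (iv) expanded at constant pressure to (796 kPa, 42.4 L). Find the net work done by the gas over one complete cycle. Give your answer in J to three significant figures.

W_net ≈ 15000 J

Constant-volume legs do no work.
W(ii) = (295)(12.5 − 42.4) = -8820 J; W(iv) = (796)(42.4 − 12.5) = 23800 J.
W_net = -8820 + 23800 = 14980 J (the clockwise enclosed area).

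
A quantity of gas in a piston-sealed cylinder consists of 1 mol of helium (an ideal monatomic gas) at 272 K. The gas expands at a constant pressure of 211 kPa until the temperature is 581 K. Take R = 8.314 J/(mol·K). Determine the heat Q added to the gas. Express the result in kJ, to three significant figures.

Isobaric: W = nRΔT = (1)(8.314)(309) = 2569 J.
ΔU = nCᵥΔT with Cᵥ = 3R/2: ΔU = (1)(12.47)(309) = 3854 J.
Q = ΔU + W = 3854 + 2569 = 6423 J.

Q ≈ 6.42 kJ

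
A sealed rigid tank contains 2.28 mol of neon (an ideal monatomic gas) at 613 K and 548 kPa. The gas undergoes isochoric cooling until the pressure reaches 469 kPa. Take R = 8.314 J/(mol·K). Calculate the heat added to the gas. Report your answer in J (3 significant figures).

Constant volume ⇒ W = 0, so Q = ΔU = nCᵥΔT with Cᵥ = 3R/2 = 12.47 J/(mol·K).
At constant V, T₂/T₁ = P₂/P₁ ⇒ ΔT = T₁(P₂/P₁ − 1) = 613·(469/548 − 1) = -88.37 K.
ΔU = (2.28)(12.47)(-88.37) = -2513 J.

Q ≈ -2510 J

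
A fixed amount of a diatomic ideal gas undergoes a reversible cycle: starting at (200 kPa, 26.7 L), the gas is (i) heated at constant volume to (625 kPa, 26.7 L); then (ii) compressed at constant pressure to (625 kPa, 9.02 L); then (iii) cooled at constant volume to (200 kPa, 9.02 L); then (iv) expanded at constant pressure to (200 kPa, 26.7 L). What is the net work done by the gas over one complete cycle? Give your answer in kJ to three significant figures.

Constant-volume legs do no work.
W(ii) = (625)(9.02 − 26.7) = -11050 J; W(iv) = (200)(26.7 − 9.02) = 3536 J.
W_net = -11050 + 3536 = -7514 J (the counter-clockwise enclosed area).

W_net ≈ -7.51 kJ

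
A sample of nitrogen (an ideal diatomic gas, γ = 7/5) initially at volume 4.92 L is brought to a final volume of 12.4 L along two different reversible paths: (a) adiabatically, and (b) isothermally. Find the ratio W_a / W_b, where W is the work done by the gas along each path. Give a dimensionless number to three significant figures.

W_a / W_b ≈ 0.836

Path (a) adiabatic: W = P₁V₁(1 − (V₁/V₂)^(γ−1))/(γ−1) → W_a/(P₁V₁) = 0.7727.
Path (b) isothermal: W = P₁V₁ ln(V₂/V₁) → W_b/(P₁V₁) = 0.9244.
W_a / W_b = 0.7727 / 0.9244 = 0.8359.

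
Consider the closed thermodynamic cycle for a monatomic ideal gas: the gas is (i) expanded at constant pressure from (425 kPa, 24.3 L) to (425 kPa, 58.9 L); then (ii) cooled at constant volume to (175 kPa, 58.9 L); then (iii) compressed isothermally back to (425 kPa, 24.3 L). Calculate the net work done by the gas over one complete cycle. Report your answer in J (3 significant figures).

W_net ≈ 5580 J

Leg (i): W = PΔV = (425)(58.9 − 24.3) = 14705 J.
Leg (ii): W = 0.
Leg (iii): W = PᵢVᵢ ln(V_f/Vᵢ) = (10308) ln(24.3/58.9) = -9126 J.
W_net = 14705 − 9126 = 5579 J.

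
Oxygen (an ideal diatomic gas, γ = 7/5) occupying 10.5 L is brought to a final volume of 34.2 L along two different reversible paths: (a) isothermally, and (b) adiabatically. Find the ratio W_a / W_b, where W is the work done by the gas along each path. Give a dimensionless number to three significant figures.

Path (a) isothermal: W = P₁V₁ ln(V₂/V₁) → W_a/(P₁V₁) = 1.181.
Path (b) adiabatic: W = P₁V₁(1 − (V₁/V₂)^(γ−1))/(γ−1) → W_b/(P₁V₁) = 0.9411.
W_a / W_b = 1.181 / 0.9411 = 1.255.

W_a / W_b ≈ 1.25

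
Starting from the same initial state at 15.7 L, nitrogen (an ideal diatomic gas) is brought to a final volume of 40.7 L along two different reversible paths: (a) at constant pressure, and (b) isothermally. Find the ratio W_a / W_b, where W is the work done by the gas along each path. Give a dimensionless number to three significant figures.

W_a / W_b ≈ 1.67

Path (a) isobaric: W = P₁(V₂ − V₁) → W_a/(P₁V₁) = 1.592.
Path (b) isothermal: W = P₁V₁ ln(V₂/V₁) → W_b/(P₁V₁) = 0.9526.
W_a / W_b = 1.592 / 0.9526 = 1.672.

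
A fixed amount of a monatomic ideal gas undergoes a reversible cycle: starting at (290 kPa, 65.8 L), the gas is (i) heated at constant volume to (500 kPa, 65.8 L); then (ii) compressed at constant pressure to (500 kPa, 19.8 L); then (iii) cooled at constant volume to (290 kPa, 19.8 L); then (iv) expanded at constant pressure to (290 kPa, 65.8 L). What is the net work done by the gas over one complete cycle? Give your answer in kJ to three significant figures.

Constant-volume legs do no work.
W(ii) = (500)(19.8 − 65.8) = -23000 J; W(iv) = (290)(65.8 − 19.8) = 13340 J.
W_net = -23000 + 13340 = -9660 J (the counter-clockwise enclosed area).

W_net ≈ -9.66 kJ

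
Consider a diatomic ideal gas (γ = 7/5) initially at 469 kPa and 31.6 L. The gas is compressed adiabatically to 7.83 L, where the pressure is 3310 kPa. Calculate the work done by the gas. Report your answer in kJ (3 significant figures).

W ≈ -27.7 kJ

Adiabatic: W = (P₁V₁ − P₂V₂)/(γ − 1) with γ = 7/5.
P₁V₁ = 14820 J, P₂V₂ = 25917 J.
W = (14820 − 25917) / 0.4 = -27742 J.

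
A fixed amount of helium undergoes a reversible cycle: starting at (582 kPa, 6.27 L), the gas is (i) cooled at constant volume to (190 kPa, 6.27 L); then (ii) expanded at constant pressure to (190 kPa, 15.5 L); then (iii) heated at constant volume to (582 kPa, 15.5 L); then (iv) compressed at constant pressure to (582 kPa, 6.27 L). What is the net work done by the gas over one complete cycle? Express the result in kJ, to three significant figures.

W_net ≈ -3.62 kJ

Constant-volume legs do no work.
W(ii) = (190)(15.5 − 6.27) = 1754 J; W(iv) = (582)(6.27 − 15.5) = -5372 J.
W_net = 1754 − 5372 = -3618 J (the counter-clockwise enclosed area).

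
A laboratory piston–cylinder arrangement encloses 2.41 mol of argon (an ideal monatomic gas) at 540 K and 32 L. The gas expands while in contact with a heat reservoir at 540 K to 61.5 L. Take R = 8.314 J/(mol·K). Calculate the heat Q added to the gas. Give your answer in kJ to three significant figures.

Q ≈ 7.07 kJ

Isothermal ⇒ ΔU = 0, so Q = W = nRT ln(V₂/V₁).
Q = (2.41)(8.314)(540) ln(61.5/32) = 10820 × 0.6533 = 7069 J.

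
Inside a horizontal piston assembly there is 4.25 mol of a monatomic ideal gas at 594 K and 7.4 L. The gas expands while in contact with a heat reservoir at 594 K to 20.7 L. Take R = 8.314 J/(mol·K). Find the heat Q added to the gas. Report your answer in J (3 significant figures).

Q ≈ 21600 J

Isothermal ⇒ ΔU = 0, so Q = W = nRT ln(V₂/V₁).
Q = (4.25)(8.314)(594) ln(20.7/7.4) = 20989 × 1.029 = 21590 J.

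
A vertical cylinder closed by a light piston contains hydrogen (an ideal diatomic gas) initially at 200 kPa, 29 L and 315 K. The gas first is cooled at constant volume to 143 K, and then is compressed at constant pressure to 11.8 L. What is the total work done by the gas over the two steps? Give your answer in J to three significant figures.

W_total ≈ -1560 J

Step 1 (isochoric): W = 0 (constant volume).
After step 1: P = 90.79 kPa (V unchanged).
Step 2 (isobaric): W = PΔV = (90.79 kPa)(11.8 − 29 L) = -1562 J.
W_total = 0 − 1562 = -1562 J.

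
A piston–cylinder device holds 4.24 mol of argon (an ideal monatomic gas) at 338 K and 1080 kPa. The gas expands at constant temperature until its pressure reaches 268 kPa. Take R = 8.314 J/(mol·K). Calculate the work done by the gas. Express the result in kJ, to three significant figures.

Isothermal process: W = nRT ln(V₂/V₁) = nRT ln(P₁/P₂).
W = (4.24)(8.314)(338) × ln(1080/268)
  = 11915 × ln(4.03) = 11915 × 1.394
W_by_gas = 16606 J.

W ≈ 16.6 kJ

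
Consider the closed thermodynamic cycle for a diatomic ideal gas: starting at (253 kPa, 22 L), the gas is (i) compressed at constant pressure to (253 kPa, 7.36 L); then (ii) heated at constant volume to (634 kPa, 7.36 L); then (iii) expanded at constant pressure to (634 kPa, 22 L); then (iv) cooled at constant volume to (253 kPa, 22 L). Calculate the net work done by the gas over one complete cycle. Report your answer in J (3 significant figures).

W_net ≈ 5580 J

Constant-volume legs do no work.
W(i) = (253)(7.36 − 22) = -3704 J; W(iii) = (634)(22 − 7.36) = 9282 J.
W_net = -3704 + 9282 = 5578 J (the clockwise enclosed area).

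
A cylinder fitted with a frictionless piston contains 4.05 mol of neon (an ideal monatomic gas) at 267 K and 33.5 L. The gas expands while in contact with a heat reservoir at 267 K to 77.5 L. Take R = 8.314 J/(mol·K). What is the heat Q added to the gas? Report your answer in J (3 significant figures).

Q ≈ 7540 J

Isothermal ⇒ ΔU = 0, so Q = W = nRT ln(V₂/V₁).
Q = (4.05)(8.314)(267) ln(77.5/33.5) = 8990 × 0.8387 = 7540 J.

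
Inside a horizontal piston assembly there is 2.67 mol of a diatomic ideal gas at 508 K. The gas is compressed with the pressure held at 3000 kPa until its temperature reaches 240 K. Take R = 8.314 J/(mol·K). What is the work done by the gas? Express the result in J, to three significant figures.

Isobaric: W = P ΔV = nR ΔT.
W = (2.67)(8.314)(240 − 508) = -5949 J.

W ≈ -5950 J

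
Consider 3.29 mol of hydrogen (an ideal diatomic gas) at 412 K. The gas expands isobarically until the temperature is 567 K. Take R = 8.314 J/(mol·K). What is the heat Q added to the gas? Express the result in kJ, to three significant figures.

Q ≈ 14.8 kJ

Isobaric: W = nRΔT = (3.29)(8.314)(155) = 4240 J.
ΔU = nCᵥΔT with Cᵥ = 5R/2: ΔU = (3.29)(20.79)(155) = 10599 J.
Q = ΔU + W = 10599 + 4240 = 14839 J.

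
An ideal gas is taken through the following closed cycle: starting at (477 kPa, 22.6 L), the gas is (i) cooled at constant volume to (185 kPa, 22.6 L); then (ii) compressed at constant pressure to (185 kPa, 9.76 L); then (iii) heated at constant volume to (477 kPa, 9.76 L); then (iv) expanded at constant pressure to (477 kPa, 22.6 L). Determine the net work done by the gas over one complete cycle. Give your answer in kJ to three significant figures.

Constant-volume legs do no work.
W(ii) = (185)(9.76 − 22.6) = -2375 J; W(iv) = (477)(22.6 − 9.76) = 6125 J.
W_net = -2375 + 6125 = 3749 J (the clockwise enclosed area).

W_net ≈ 3.75 kJ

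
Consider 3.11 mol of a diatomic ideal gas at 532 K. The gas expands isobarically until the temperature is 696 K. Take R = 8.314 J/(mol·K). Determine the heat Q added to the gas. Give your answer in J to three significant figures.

Isobaric: W = nRΔT = (3.11)(8.314)(164) = 4240 J.
ΔU = nCᵥΔT with Cᵥ = 5R/2: ΔU = (3.11)(20.79)(164) = 10601 J.
Q = ΔU + W = 10601 + 4240 = 14842 J.

Q ≈ 14800 J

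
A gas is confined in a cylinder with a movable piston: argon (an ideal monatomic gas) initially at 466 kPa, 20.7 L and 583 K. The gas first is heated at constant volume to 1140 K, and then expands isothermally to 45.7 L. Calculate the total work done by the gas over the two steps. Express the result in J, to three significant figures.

Step 1 (isochoric): W = 0 (constant volume).
After step 1: P = 911.2 kPa (V unchanged).
Step 2 (isothermal): W = P₁V₁ ln(V₂/V₁) = (18862) ln(45.7/20.7) = 14938 J.
W_total = 0 + 14938 = 14938 J.

W_total ≈ 14900 J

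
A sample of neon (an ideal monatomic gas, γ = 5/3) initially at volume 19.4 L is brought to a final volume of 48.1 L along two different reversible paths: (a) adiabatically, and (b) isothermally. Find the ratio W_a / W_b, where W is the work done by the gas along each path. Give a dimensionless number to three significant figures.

W_a / W_b ≈ 0.750

Path (a) adiabatic: W = P₁V₁(1 − (V₁/V₂)^(γ−1))/(γ−1) → W_a/(P₁V₁) = 0.6812.
Path (b) isothermal: W = P₁V₁ ln(V₂/V₁) → W_b/(P₁V₁) = 0.908.
W_a / W_b = 0.6812 / 0.908 = 0.7502.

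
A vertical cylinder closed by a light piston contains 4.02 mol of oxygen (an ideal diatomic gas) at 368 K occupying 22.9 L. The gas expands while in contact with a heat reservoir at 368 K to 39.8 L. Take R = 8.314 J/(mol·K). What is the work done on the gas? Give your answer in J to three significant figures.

Isothermal: W = nRT ln(V₂/V₁).
W = (4.02)(8.314)(368) × ln(39.8/22.9)
  = 12299 × 0.5527
W_by_gas = 6798 J; work on gas = −W_by = -6798 J.

W ≈ -6800 J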